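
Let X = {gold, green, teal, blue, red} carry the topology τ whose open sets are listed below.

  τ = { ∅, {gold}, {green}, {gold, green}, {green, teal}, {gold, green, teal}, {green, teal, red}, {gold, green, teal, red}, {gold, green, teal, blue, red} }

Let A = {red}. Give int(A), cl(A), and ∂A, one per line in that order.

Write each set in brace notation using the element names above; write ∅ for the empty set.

interior: largest open inside A is ∅ (from ∅)
cl via duality: int({gold, green, teal, blue}) = {gold, green, teal}, so X∖{gold, green, teal} = {blue, red}
cl∖int = {blue, red}

int(A) = ∅
cl(A)  = {blue, red}
∂A     = {blue, red}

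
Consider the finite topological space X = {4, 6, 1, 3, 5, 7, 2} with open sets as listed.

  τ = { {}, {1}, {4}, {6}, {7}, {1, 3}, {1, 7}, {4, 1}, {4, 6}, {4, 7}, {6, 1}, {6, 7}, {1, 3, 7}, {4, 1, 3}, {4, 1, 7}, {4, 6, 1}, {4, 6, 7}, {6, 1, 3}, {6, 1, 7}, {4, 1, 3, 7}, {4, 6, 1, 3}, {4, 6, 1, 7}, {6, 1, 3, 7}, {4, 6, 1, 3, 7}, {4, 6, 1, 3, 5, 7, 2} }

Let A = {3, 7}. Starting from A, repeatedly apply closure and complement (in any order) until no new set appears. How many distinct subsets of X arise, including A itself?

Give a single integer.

X∖A={4, 6, 1, 5, 2}, int(X∖A)={4, 6, 1}, hence cl(A)={3, 5, 7, 2}
Orbit (k=closure, c=complement):
  1. A     = {3, 7}
  2. kA    = {3, 5, 7, 2}
  3. cA    = {4, 6, 1, 5, 2}
  4. ckA   = {4, 6, 1}
  5. kcA   = {4, 6, 1, 3, 5, 2}
  6. ckcA  = {7}
  7. kckcA = {5, 7, 2}
  8. ckckcA = {4, 6, 1, 3}
(closed under both — stop)

8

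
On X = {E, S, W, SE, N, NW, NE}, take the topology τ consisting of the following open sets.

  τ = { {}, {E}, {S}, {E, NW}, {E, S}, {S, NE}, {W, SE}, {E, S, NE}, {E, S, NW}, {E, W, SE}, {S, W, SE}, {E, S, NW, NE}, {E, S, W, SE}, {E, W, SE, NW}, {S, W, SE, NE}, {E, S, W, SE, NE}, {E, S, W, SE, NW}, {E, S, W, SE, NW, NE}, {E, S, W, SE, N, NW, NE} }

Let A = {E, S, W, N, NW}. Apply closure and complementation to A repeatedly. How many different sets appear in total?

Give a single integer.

X∖A={SE, NE}, int(X∖A)={}, hence cl(A)={E, S, W, SE, N, NW, NE}
Orbit (k=closure, c=complement):
  1. A     = {E, S, W, N, NW}
  2. kA    = {E, S, W, SE, N, NW, NE}
  3. cA    = {SE, NE}
  4. ckA   = {}
  5. kcA   = {W, SE, N, NE}
  6. ckcA  = {E, S, NW}
  7. kckcA = {E, S, N, NW, NE}
  8. ckckcA = {W, SE}
  9. kckckcA = {W, SE, N}
  10. ckckckcA = {E, S, NW, NE}
(closed under both — stop)

10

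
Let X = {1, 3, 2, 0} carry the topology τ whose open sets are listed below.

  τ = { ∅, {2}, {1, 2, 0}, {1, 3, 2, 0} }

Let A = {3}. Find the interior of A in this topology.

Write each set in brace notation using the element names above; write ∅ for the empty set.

opens ⊆ A: ∅; union → int = ∅

∅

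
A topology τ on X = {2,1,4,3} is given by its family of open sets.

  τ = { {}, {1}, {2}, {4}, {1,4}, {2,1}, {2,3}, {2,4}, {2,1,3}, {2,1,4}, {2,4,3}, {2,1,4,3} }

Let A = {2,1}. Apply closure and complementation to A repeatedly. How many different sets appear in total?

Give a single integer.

closure: X∖int(X∖A) = X∖{4} = {2,1,3}
Let k=closure and c=complement:
  1. A     = {2,1}
  2. kA    = {2,1,3}
  3. cA    = {4,3}
  4. ckA   = {4}
— saturated at 4

4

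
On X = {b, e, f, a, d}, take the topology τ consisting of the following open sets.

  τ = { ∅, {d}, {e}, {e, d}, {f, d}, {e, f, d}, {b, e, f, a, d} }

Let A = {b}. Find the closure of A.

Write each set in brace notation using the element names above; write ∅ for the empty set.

closure: X∖int(X∖A) = X∖{e, f, d} = {b, a}

{b, a}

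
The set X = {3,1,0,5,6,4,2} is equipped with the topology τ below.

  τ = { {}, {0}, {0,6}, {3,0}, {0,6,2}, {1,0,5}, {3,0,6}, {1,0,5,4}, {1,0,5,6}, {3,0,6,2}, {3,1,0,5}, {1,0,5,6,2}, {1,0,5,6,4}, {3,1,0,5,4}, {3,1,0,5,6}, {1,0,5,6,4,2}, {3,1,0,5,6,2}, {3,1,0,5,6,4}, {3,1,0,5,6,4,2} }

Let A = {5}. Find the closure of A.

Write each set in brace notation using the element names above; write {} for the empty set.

{1,5,4}

cl via duality: int({3,1,0,6,4,2}) = {3,0,6,2}, so X∖{3,0,6,2} = {1,5,4}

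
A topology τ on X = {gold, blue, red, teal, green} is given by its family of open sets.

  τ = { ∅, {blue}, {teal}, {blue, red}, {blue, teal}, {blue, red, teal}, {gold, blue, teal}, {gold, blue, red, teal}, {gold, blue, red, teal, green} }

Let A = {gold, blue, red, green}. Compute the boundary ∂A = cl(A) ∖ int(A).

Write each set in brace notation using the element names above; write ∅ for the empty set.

U open, U⊆A: ∅, {blue}, {blue, red}. int(A) = ⋃ = {blue, red}
X∖A={teal}, int(X∖A)={teal}, hence cl(A)={gold, blue, red, green}
∂A: remove int from cl → {gold, green}

{gold, green}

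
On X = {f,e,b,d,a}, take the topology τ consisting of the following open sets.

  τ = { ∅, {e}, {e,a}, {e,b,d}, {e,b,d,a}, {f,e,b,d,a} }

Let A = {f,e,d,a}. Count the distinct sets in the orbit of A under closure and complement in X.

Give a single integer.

6

X∖A={b}, int(X∖A)=∅, hence cl(A)={f,e,b,d,a}
Orbit (k=closure, c=complement):
  1. A     = {f,e,d,a}
  2. kA    = {f,e,b,d,a}
  3. cA    = {b}
  4. ckA   = ∅
  5. kcA   = {f,b,d}
  6. ckcA  = {e,a}
(closed under both — stop)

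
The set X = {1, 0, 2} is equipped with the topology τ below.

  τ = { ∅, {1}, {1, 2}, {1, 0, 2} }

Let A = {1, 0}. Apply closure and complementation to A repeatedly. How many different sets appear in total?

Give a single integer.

X∖A={2}, int(X∖A)=∅, hence cl(A)={1, 0, 2}
Orbit (k=closure, c=complement):
  1. A     = {1, 0}
  2. kA    = {1, 0, 2}
  3. cA    = {2}
  4. ckA   = ∅
  5. kcA   = {0, 2}
  6. ckcA  = {1}
(closed under both — stop)

6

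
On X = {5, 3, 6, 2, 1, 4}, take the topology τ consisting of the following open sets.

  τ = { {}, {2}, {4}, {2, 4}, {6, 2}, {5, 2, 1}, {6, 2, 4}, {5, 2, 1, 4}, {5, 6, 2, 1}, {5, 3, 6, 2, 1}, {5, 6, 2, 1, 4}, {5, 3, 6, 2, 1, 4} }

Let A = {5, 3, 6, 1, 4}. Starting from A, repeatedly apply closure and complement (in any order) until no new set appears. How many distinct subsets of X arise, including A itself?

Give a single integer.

X∖A={2}, int(X∖A)={2}, hence cl(A)={5, 3, 6, 1, 4}
Orbit (k=closure, c=complement):
  1. A     = {5, 3, 6, 1, 4}
  2. cA    = {2}
  3. kcA   = {5, 3, 6, 2, 1}
  4. ckcA  = {4}
(closed under both — stop)

4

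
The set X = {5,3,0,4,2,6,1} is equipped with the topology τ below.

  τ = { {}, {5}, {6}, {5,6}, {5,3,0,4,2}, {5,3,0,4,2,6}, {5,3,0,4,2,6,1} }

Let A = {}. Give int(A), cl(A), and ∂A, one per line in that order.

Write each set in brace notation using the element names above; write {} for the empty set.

U open, U⊆A: {}. int(A) = ⋃ = {}
X∖A={5,3,0,4,2,6,1}, int(X∖A)={5,3,0,4,2,6,1}, hence cl(A)={}
∂A: remove int from cl → {}

int(A) = {}
cl(A)  = {}
∂A     = {}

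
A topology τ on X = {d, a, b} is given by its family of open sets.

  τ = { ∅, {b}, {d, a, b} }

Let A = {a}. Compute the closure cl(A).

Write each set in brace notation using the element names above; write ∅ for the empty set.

X∖A={d, b}, int(X∖A)={b}, hence cl(A)={d, a}

{d, a}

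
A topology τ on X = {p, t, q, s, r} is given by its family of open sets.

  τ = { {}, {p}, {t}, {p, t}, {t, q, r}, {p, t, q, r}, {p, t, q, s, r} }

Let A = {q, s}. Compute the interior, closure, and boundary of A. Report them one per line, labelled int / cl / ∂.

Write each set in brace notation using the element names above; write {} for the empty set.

int(A) = {}
cl(A)  = {q, s, r}
∂A     = {q, s, r}

opens ⊆ A: {}; union → int = {}
complement {p, t, r}; its interior {p, t}; cl(A) = X∖{p, t} = {q, s, r}
boundary = {q, s, r} ∖ {} = {q, s, r}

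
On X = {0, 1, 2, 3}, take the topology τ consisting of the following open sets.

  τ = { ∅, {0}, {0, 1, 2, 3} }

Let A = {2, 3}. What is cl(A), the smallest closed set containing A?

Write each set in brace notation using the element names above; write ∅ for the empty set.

complement {0, 1}; its interior {0}; cl(A) = X∖{0} = {1, 2, 3}

{1, 2, 3}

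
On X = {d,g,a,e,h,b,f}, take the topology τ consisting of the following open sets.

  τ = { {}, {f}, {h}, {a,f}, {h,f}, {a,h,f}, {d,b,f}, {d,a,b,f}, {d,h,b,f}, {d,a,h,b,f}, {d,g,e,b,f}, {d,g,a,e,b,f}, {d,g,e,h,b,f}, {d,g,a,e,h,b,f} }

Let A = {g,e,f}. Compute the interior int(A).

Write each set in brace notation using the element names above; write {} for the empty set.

opens ⊆ A: {}, {f}; union → int = {f}

{f}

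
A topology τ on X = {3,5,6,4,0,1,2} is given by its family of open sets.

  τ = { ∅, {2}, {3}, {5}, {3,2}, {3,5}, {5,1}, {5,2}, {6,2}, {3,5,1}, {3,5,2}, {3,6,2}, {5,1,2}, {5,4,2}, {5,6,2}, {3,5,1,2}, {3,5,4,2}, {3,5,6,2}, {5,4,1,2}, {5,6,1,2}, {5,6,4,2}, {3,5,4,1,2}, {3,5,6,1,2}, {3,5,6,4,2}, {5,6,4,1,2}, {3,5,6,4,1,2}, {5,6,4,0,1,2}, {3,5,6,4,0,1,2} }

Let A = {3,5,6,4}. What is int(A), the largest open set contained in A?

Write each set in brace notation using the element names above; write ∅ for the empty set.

interior: largest open inside A is {3,5} (from ∅, {5}, {3}, {3,5})

{3,5}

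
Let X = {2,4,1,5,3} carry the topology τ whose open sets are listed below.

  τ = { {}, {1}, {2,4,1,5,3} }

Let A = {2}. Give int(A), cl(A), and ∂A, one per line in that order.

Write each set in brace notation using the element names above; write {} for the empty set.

opens ⊆ A: {}; union → int = {}
complement {4,1,5,3}; its interior {1}; cl(A) = X∖{1} = {2,4,5,3}
boundary = {2,4,5,3} ∖ {} = {2,4,5,3}

int(A) = {}
cl(A)  = {2,4,5,3}
∂A     = {2,4,5,3}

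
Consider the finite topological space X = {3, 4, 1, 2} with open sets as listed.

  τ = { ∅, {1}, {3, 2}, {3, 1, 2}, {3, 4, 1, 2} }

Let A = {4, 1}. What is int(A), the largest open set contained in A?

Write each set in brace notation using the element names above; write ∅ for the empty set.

{1}

interior: largest open inside A is {1} (from ∅, {1})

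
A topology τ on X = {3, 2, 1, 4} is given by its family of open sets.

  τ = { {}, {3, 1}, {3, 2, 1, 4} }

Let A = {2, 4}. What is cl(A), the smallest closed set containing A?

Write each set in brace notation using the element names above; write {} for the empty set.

{2, 4}

cl via duality: int({3, 1}) = {3, 1}, so X∖{3, 1} = {2, 4}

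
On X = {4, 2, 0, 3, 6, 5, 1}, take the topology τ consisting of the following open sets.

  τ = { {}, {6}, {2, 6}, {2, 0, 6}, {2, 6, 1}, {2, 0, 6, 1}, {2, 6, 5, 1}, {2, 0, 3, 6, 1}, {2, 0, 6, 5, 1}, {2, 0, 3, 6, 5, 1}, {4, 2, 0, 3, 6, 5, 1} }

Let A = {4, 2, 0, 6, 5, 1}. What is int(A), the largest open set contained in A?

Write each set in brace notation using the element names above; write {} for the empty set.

{2, 0, 6, 5, 1}

open subsets of A: {}, {6}, {2, 6}, {2, 0, 6}, {2, 6, 1}, {2, 6, 5, 1}, {2, 0, 6, 1}, {2, 0, 6, 5, 1}; so int(A) = {2, 0, 6, 5, 1}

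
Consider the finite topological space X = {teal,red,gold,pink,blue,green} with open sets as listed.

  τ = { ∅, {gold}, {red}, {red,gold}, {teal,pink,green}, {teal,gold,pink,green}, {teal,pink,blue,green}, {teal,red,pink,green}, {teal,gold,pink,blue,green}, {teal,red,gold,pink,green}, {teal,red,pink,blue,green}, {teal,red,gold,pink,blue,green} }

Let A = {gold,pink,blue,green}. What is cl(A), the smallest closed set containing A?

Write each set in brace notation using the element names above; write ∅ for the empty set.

{teal,gold,pink,blue,green}

cl via duality: int({teal,red}) = {red}, so X∖{red} = {teal,gold,pink,blue,green}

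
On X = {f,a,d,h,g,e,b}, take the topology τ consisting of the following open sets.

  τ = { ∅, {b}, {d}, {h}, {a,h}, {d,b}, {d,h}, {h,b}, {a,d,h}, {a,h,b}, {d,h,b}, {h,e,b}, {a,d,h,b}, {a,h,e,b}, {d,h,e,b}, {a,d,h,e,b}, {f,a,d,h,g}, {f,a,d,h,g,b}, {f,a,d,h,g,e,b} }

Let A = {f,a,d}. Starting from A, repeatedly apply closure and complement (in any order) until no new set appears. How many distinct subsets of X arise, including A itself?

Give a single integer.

cl via duality: int({h,g,e,b}) = {h,e,b}, so X∖{h,e,b} = {f,a,d,g}
Write k for closure, c for complement:
  1. A     = {f,a,d}
  2. kA    = {f,a,d,g}
  3. cA    = {h,g,e,b}
  4. ckA   = {h,e,b}
  5. kcA   = {f,a,h,g,e,b}
  6. ckcA  = {d}
  7. kckcA = {f,d,g}
  8. ckckcA = {a,h,e,b}
applying k or c yields no new set

8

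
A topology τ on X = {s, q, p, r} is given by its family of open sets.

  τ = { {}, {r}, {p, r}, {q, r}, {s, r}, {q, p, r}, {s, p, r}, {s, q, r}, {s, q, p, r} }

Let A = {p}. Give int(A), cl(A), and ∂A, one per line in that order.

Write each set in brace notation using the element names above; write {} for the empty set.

int(A) = {}
cl(A)  = {p}
∂A     = {p}

open subsets of A: {}; so int(A) = {}
closure: X∖int(X∖A) = X∖{s, q, r} = {p}
∂A = {p} minus {} = {p}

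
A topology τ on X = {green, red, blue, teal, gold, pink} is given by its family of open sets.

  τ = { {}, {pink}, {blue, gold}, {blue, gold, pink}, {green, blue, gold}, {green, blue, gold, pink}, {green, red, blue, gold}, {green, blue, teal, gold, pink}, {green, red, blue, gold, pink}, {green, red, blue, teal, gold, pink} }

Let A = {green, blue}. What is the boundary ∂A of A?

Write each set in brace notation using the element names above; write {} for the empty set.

{green, red, blue, teal, gold}

U open, U⊆A: {}. int(A) = ⋃ = {}
X∖A={red, teal, gold, pink}, int(X∖A)={pink}, hence cl(A)={green, red, blue, teal, gold}
∂A: remove int from cl → {green, red, blue, teal, gold}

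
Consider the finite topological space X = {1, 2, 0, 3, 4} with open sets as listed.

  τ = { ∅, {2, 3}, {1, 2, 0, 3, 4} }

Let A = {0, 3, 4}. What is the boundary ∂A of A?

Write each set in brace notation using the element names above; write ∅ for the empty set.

opens ⊆ A: ∅; union → int = ∅
complement {1, 2}; its interior ∅; cl(A) = X∖∅ = {1, 2, 0, 3, 4}
boundary = {1, 2, 0, 3, 4} ∖ ∅ = {1, 2, 0, 3, 4}

{1, 2, 0, 3, 4}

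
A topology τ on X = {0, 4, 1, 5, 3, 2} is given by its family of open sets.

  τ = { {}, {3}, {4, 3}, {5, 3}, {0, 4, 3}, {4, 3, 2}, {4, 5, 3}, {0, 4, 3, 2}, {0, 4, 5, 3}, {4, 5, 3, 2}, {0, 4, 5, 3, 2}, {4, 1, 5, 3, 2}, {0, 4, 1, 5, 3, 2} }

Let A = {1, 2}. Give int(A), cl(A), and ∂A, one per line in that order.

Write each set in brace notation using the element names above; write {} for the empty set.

interior: largest open inside A is {} (from {})
cl via duality: int({0, 4, 5, 3}) = {0, 4, 5, 3}, so X∖{0, 4, 5, 3} = {1, 2}
cl∖int = {1, 2}

int(A) = {}
cl(A)  = {1, 2}
∂A     = {1, 2}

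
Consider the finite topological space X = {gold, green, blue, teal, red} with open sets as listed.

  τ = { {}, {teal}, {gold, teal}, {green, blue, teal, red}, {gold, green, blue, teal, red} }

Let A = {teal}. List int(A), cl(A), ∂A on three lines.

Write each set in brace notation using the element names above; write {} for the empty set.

opens ⊆ A: {}, {teal}; union → int = {teal}
complement {gold, green, blue, red}; its interior {}; cl(A) = X∖{} = {gold, green, blue, teal, red}
boundary = {gold, green, blue, teal, red} ∖ {teal} = {gold, green, blue, red}

int(A) = {teal}
cl(A)  = {gold, green, blue, teal, red}
∂A     = {gold, green, blue, red}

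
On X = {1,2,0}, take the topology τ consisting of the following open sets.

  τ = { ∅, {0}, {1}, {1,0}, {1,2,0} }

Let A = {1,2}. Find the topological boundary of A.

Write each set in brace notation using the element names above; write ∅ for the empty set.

opens ⊆ A: ∅, {1}; union → int = {1}
complement {0}; its interior {0}; cl(A) = X∖{0} = {1,2}
boundary = {1,2} ∖ {1} = {2}

{2}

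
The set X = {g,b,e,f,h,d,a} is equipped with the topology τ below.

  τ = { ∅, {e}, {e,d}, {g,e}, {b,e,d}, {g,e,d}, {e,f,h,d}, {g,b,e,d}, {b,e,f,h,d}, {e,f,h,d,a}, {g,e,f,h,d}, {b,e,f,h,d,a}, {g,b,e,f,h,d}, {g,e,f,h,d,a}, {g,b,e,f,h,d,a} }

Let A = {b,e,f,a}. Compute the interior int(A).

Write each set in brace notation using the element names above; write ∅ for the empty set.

{e}

interior: largest open inside A is {e} (from ∅, {e})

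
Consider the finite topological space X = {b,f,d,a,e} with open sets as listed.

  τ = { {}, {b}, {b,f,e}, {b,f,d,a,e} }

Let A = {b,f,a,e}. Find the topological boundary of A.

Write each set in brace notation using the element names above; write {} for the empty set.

{d,a}

interior: largest open inside A is {b,f,e} (from {}, {b}, {b,f,e})
cl via duality: int({d}) = {}, so X∖{} = {b,f,d,a,e}
cl∖int = {d,a}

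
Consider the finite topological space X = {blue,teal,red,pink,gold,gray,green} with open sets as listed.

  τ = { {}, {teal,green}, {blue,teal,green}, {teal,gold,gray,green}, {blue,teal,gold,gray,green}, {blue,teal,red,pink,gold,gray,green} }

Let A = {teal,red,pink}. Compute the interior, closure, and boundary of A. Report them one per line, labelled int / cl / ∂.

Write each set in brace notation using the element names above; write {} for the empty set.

open subsets of A: {}; so int(A) = {}
closure: X∖int(X∖A) = X∖{} = {blue,teal,red,pink,gold,gray,green}
∂A = {blue,teal,red,pink,gold,gray,green} minus {} = {blue,teal,red,pink,gold,gray,green}

int(A) = {}
cl(A)  = {blue,teal,red,pink,gold,gray,green}
∂A     = {blue,teal,red,pink,gold,gray,green}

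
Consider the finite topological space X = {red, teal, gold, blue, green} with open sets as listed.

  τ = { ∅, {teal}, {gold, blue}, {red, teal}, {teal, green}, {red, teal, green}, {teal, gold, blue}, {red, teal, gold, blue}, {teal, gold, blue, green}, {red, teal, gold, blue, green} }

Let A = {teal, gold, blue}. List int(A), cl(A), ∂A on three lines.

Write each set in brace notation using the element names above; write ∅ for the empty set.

U open, U⊆A: ∅, {teal}, {gold, blue}, {teal, gold, blue}. int(A) = ⋃ = {teal, gold, blue}
X∖A={red, green}, int(X∖A)=∅, hence cl(A)={red, teal, gold, blue, green}
∂A: remove int from cl → {red, green}

int(A) = {teal, gold, blue}
cl(A)  = {red, teal, gold, blue, green}
∂A     = {red, green}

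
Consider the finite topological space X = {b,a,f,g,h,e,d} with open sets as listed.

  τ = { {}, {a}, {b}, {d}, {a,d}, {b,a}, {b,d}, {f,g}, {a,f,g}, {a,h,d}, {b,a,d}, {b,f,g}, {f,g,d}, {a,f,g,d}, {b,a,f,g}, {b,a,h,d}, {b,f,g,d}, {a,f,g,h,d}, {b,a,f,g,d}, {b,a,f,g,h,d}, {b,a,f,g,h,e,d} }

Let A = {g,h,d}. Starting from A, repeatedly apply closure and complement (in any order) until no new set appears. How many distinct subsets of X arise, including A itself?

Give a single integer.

closure: X∖int(X∖A) = X∖{b,a} = {f,g,h,e,d}
Let k=closure and c=complement:
  1. A     = {g,h,d}
  2. kA    = {f,g,h,e,d}
  3. cA    = {b,a,f,e}
  4. ckA   = {b,a}
  5. kcA   = {b,a,f,g,h,e}
  6. kckA  = {b,a,h,e}
  7. ckcA  = {d}
  8. ckckA = {f,g,d}
  9. kckcA = {h,e,d}
  10. ckckcA = {b,a,f,g}
— saturated at 10

10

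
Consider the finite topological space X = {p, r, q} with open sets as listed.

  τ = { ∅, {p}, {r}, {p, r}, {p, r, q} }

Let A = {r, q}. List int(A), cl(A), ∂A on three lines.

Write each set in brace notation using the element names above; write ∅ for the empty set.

U open, U⊆A: ∅, {r}. int(A) = ⋃ = {r}
X∖A={p}, int(X∖A)={p}, hence cl(A)={r, q}
∂A: remove int from cl → {q}

int(A) = {r}
cl(A)  = {r, q}
∂A     = {q}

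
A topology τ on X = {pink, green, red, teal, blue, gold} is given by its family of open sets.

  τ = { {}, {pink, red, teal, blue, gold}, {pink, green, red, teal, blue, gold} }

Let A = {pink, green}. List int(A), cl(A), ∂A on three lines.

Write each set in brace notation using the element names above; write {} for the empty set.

opens ⊆ A: {}; union → int = {}
complement {red, teal, blue, gold}; its interior {}; cl(A) = X∖{} = {pink, green, red, teal, blue, gold}
boundary = {pink, green, red, teal, blue, gold} ∖ {} = {pink, green, red, teal, blue, gold}

int(A) = {}
cl(A)  = {pink, green, red, teal, blue, gold}
∂A     = {pink, green, red, teal, blue, gold}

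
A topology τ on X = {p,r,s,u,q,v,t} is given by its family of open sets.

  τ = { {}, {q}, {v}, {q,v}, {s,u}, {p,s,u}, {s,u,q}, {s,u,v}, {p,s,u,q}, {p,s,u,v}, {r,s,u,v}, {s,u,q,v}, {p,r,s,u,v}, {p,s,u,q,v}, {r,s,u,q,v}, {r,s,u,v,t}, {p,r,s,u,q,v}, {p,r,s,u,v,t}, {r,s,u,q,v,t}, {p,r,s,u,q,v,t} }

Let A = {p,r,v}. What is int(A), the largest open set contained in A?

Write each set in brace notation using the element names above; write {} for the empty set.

opens ⊆ A: {}, {v}; union → int = {v}

{v}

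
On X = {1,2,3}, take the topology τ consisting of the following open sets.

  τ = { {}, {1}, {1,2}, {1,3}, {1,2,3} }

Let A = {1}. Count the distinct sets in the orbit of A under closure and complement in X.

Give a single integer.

X∖A={2,3}, int(X∖A)={}, hence cl(A)={1,2,3}
Orbit (k=closure, c=complement):
  1. A     = {1}
  2. kA    = {1,2,3}
  3. cA    = {2,3}
  4. ckA   = {}
(closed under both — stop)

4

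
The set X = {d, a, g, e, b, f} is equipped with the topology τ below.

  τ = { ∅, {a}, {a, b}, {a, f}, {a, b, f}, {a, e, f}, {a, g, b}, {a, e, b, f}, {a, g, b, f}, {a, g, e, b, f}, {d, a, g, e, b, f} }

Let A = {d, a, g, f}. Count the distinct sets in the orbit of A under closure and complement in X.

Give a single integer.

6

X∖A={e, b}, int(X∖A)=∅, hence cl(A)={d, a, g, e, b, f}
Orbit (k=closure, c=complement):
  1. A     = {d, a, g, f}
  2. kA    = {d, a, g, e, b, f}
  3. cA    = {e, b}
  4. ckA   = ∅
  5. kcA   = {d, g, e, b}
  6. ckcA  = {a, f}
(closed under both — stop)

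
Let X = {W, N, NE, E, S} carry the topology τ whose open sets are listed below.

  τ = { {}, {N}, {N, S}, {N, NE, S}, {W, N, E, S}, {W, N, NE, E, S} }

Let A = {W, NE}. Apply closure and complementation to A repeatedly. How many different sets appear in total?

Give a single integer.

complement {N, E, S}; its interior {N, S}; cl(A) = X∖{N, S} = {W, NE, E}
With k = closure, c = complement:
  1. A     = {W, NE}
  2. kA    = {W, NE, E}
  3. cA    = {N, E, S}
  4. ckA   = {N, S}
  5. kcA   = {W, N, NE, E, S}
  6. ckcA  = {}
k, c of each give nothing new

6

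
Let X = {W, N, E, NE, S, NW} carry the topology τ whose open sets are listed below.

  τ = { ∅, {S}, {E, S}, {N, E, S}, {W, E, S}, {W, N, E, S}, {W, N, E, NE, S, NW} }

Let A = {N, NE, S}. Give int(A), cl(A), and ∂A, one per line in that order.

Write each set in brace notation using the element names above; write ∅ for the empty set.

int(A) = {S}
cl(A)  = {W, N, E, NE, S, NW}
∂A     = {W, N, E, NE, NW}

interior: largest open inside A is {S} (from ∅, {S})
cl via duality: int({W, E, NW}) = ∅, so X∖∅ = {W, N, E, NE, S, NW}
cl∖int = {W, N, E, NE, NW}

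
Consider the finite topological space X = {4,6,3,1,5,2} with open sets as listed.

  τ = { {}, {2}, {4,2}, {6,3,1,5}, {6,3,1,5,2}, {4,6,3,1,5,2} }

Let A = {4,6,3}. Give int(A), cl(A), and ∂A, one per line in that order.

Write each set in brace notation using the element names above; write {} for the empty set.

open subsets of A: {}; so int(A) = {}
closure: X∖int(X∖A) = X∖{2} = {4,6,3,1,5}
∂A = {4,6,3,1,5} minus {} = {4,6,3,1,5}

int(A) = {}
cl(A)  = {4,6,3,1,5}
∂A     = {4,6,3,1,5}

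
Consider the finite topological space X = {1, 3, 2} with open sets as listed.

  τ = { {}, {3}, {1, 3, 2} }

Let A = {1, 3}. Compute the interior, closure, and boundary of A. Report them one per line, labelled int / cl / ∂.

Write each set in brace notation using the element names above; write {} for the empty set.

open subsets of A: {}, {3}; so int(A) = {3}
closure: X∖int(X∖A) = X∖{} = {1, 3, 2}
∂A = {1, 3, 2} minus {3} = {1, 2}

int(A) = {3}
cl(A)  = {1, 3, 2}
∂A     = {1, 2}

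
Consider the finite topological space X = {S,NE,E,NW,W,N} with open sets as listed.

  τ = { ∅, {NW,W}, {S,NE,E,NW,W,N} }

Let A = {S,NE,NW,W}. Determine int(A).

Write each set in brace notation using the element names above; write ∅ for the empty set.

{NW,W}

open subsets of A: ∅, {NW,W}; so int(A) = {NW,W}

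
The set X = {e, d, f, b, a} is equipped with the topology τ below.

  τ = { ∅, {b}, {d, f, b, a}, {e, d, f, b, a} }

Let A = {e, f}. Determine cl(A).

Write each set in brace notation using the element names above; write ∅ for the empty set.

{e, d, f, a}

X∖A={d, b, a}, int(X∖A)={b}, hence cl(A)={e, d, f, a}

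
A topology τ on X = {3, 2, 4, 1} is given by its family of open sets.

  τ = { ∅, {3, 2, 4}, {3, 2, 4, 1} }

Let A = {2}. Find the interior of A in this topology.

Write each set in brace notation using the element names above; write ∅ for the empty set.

∅

interior: largest open inside A is ∅ (from ∅)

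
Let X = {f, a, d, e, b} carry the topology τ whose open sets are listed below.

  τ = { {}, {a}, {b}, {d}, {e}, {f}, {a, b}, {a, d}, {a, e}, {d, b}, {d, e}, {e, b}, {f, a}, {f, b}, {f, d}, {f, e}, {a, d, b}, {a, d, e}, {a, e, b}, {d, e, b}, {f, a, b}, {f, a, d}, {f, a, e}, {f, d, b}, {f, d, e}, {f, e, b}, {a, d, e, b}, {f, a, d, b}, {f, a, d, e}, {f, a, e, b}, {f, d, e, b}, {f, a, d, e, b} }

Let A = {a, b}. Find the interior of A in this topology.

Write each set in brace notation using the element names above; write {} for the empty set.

open subsets of A: {}, {b}, {a}, {a, b}; so int(A) = {a, b}

{a, b}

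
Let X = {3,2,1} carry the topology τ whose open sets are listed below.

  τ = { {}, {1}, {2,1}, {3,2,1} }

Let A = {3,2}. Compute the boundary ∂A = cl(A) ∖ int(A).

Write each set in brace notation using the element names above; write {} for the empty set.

{3,2}

interior: largest open inside A is {} (from {})
cl via duality: int({1}) = {1}, so X∖{1} = {3,2}
cl∖int = {3,2}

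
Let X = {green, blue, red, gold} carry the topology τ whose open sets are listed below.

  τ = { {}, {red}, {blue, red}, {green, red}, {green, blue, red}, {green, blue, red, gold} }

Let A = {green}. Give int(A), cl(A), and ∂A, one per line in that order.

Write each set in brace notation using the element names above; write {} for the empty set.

int(A) = {}
cl(A)  = {green, gold}
∂A     = {green, gold}

U open, U⊆A: {}. int(A) = ⋃ = {}
X∖A={blue, red, gold}, int(X∖A)={blue, red}, hence cl(A)={green, gold}
∂A: remove int from cl → {green, gold}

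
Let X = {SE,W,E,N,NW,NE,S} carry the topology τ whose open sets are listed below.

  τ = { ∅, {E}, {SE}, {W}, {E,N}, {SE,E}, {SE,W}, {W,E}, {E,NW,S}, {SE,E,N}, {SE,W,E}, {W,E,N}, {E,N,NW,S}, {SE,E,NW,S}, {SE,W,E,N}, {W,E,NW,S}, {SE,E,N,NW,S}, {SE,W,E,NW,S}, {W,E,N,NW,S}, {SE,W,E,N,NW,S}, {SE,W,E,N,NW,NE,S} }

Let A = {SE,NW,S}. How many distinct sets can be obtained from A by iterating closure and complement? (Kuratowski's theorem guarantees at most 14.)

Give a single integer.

cl via duality: int({W,E,N,NE}) = {W,E,N}, so X∖{W,E,N} = {SE,NW,NE,S}
Write k for closure, c for complement:
  1. A     = {SE,NW,S}
  2. kA    = {SE,NW,NE,S}
  3. cA    = {W,E,N,NE}
  4. ckA   = {W,E,N}
  5. kcA   = {W,E,N,NW,NE,S}
  6. ckcA  = {SE}
  7. kckcA = {SE,NE}
  8. ckckcA = {W,E,N,NW,S}
applying k or c yields no new set

8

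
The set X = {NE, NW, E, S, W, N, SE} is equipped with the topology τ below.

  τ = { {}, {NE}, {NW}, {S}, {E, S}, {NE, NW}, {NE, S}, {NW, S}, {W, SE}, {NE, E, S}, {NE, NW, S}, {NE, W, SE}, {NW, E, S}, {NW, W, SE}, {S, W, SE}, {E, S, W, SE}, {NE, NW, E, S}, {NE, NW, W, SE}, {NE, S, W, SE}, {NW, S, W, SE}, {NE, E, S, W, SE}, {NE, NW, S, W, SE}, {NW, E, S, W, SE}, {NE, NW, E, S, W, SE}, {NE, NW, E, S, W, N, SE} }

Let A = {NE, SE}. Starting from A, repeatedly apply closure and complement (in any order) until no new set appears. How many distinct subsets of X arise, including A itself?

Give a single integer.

complement {NW, E, S, W, N}; its interior {NW, E, S}; cl(A) = X∖{NW, E, S} = {NE, W, N, SE}
With k = closure, c = complement:
  1. A     = {NE, SE}
  2. kA    = {NE, W, N, SE}
  3. cA    = {NW, E, S, W, N}
  4. ckA   = {NW, E, S}
  5. kcA   = {NW, E, S, W, N, SE}
  6. kckA  = {NW, E, S, N}
  7. ckcA  = {NE}
  8. ckckA = {NE, W, SE}
  9. kckcA = {NE, N}
  10. ckckcA = {NW, E, S, W, SE}
k, c of each give nothing new

10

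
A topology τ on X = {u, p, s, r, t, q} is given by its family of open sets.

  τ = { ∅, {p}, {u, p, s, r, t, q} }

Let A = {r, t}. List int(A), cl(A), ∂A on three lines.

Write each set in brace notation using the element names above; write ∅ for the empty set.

int(A) = ∅
cl(A)  = {u, s, r, t, q}
∂A     = {u, s, r, t, q}

open subsets of A: ∅; so int(A) = ∅
closure: X∖int(X∖A) = X∖{p} = {u, s, r, t, q}
∂A = {u, s, r, t, q} minus ∅ = {u, s, r, t, q}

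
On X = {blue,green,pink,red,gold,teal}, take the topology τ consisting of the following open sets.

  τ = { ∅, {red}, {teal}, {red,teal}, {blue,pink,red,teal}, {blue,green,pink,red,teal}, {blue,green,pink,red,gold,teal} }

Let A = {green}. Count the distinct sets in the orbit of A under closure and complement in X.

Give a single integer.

6

cl via duality: int({blue,pink,red,gold,teal}) = {blue,pink,red,teal}, so X∖{blue,pink,red,teal} = {green,gold}
Write k for closure, c for complement:
  1. A     = {green}
  2. kA    = {green,gold}
  3. cA    = {blue,pink,red,gold,teal}
  4. ckA   = {blue,pink,red,teal}
  5. kcA   = {blue,green,pink,red,gold,teal}
  6. ckcA  = ∅
applying k or c yields no new set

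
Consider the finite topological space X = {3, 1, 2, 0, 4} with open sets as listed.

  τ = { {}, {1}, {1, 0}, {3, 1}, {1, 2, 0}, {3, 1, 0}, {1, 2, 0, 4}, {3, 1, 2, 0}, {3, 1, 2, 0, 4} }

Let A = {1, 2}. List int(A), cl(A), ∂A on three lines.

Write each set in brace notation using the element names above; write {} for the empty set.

open subsets of A: {}, {1}; so int(A) = {1}
closure: X∖int(X∖A) = X∖{} = {3, 1, 2, 0, 4}
∂A = {3, 1, 2, 0, 4} minus {1} = {3, 2, 0, 4}

int(A) = {1}
cl(A)  = {3, 1, 2, 0, 4}
∂A     = {3, 2, 0, 4}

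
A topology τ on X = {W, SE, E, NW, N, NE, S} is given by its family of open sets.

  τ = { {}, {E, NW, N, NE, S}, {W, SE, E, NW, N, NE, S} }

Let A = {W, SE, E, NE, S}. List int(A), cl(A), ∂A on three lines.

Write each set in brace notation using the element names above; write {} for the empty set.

interior: largest open inside A is {} (from {})
cl via duality: int({NW, N}) = {}, so X∖{} = {W, SE, E, NW, N, NE, S}
cl∖int = {W, SE, E, NW, N, NE, S}

int(A) = {}
cl(A)  = {W, SE, E, NW, N, NE, S}
∂A     = {W, SE, E, NW, N, NE, S}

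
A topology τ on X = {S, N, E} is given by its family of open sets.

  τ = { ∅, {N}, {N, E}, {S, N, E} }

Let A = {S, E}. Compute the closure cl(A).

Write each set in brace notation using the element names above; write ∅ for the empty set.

{S, E}

X∖A={N}, int(X∖A)={N}, hence cl(A)={S, E}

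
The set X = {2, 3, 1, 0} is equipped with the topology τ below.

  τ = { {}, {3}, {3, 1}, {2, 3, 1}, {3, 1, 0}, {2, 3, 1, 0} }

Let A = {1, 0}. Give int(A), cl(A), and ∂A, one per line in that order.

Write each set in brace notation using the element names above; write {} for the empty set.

open subsets of A: {}; so int(A) = {}
closure: X∖int(X∖A) = X∖{3} = {2, 1, 0}
∂A = {2, 1, 0} minus {} = {2, 1, 0}

int(A) = {}
cl(A)  = {2, 1, 0}
∂A     = {2, 1, 0}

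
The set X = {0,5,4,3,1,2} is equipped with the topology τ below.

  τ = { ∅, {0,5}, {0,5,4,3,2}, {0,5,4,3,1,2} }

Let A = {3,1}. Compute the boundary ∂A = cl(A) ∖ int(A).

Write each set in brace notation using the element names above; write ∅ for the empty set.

{4,3,1,2}

interior: largest open inside A is ∅ (from ∅)
cl via duality: int({0,5,4,2}) = {0,5}, so X∖{0,5} = {4,3,1,2}
cl∖int = {4,3,1,2}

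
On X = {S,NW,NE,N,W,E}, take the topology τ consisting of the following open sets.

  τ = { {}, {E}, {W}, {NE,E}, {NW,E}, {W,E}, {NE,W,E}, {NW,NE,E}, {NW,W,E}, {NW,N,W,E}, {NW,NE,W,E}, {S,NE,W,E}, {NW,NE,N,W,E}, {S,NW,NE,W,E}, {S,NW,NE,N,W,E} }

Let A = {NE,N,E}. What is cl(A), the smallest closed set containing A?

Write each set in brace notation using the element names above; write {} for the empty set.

cl via duality: int({S,NW,W}) = {W}, so X∖{W} = {S,NW,NE,N,E}

{S,NW,NE,N,E}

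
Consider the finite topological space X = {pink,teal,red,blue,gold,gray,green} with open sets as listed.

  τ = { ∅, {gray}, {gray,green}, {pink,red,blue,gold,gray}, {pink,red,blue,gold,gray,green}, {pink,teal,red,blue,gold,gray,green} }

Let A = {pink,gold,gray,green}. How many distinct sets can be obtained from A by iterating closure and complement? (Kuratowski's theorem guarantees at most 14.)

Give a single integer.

complement {teal,red,blue}; its interior ∅; cl(A) = X∖∅ = {pink,teal,red,blue,gold,gray,green}
With k = closure, c = complement:
  1. A     = {pink,gold,gray,green}
  2. kA    = {pink,teal,red,blue,gold,gray,green}
  3. cA    = {teal,red,blue}
  4. ckA   = ∅
  5. kcA   = {pink,teal,red,blue,gold}
  6. ckcA  = {gray,green}
k, c of each give nothing new

6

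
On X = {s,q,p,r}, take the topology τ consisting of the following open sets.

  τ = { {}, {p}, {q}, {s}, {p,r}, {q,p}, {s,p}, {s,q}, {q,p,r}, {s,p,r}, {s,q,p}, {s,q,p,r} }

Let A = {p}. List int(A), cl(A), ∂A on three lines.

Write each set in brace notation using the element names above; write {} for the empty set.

int(A) = {p}
cl(A)  = {p,r}
∂A     = {r}

interior: largest open inside A is {p} (from {}, {p})
cl via duality: int({s,q,r}) = {s,q}, so X∖{s,q} = {p,r}
cl∖int = {r}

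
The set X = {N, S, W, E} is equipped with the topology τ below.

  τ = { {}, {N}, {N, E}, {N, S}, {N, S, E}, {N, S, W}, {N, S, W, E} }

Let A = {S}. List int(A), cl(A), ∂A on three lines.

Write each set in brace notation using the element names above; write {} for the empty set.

int(A) = {}
cl(A)  = {S, W}
∂A     = {S, W}

U open, U⊆A: {}. int(A) = ⋃ = {}
X∖A={N, W, E}, int(X∖A)={N, E}, hence cl(A)={S, W}
∂A: remove int from cl → {S, W}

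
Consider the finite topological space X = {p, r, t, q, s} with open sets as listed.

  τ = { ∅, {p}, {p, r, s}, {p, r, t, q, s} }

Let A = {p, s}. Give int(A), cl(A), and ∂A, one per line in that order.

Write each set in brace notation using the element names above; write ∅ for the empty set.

interior: largest open inside A is {p} (from ∅, {p})
cl via duality: int({r, t, q}) = ∅, so X∖∅ = {p, r, t, q, s}
cl∖int = {r, t, q, s}

int(A) = {p}
cl(A)  = {p, r, t, q, s}
∂A     = {r, t, q, s}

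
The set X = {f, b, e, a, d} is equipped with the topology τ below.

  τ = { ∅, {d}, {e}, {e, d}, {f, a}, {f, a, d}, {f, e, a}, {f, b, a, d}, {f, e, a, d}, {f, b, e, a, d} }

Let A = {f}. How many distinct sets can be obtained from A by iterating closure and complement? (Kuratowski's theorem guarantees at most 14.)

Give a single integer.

closure: X∖int(X∖A) = X∖{e, d} = {f, b, a}
Let k=closure and c=complement:
  1. A     = {f}
  2. kA    = {f, b, a}
  3. cA    = {b, e, a, d}
  4. ckA   = {e, d}
  5. kcA   = {f, b, e, a, d}
  6. kckA  = {b, e, d}
  7. ckcA  = ∅
  8. ckckA = {f, a}
— saturated at 8

8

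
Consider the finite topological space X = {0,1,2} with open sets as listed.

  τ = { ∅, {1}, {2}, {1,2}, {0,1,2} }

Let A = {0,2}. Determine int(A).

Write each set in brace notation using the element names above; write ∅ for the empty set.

{2}

open subsets of A: ∅, {2}; so int(A) = {2}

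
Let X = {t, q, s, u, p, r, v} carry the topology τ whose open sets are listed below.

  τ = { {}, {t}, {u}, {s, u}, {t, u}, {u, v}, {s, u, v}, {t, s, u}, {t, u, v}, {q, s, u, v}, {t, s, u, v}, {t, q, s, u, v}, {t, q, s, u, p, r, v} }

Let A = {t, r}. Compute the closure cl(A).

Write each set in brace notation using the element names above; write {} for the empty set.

{t, p, r}

cl via duality: int({q, s, u, p, v}) = {q, s, u, v}, so X∖{q, s, u, v} = {t, p, r}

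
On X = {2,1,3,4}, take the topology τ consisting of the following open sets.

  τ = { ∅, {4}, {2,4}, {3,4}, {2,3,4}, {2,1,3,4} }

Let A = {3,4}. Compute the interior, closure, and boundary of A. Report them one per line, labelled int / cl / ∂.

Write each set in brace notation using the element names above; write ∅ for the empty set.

int(A) = {3,4}
cl(A)  = {2,1,3,4}
∂A     = {2,1}

U open, U⊆A: ∅, {4}, {3,4}. int(A) = ⋃ = {3,4}
X∖A={2,1}, int(X∖A)=∅, hence cl(A)={2,1,3,4}
∂A: remove int from cl → {2,1}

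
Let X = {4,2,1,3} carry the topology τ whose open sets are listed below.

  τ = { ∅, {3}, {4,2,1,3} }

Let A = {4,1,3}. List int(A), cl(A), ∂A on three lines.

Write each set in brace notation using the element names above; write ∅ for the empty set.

int(A) = {3}
cl(A)  = {4,2,1,3}
∂A     = {4,2,1}

opens ⊆ A: ∅, {3}; union → int = {3}
complement {2}; its interior ∅; cl(A) = X∖∅ = {4,2,1,3}
boundary = {4,2,1,3} ∖ {3} = {4,2,1}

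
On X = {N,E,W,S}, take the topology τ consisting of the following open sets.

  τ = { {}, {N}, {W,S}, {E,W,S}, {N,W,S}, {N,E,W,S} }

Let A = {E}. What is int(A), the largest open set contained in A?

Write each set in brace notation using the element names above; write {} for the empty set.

opens ⊆ A: {}; union → int = {}

{}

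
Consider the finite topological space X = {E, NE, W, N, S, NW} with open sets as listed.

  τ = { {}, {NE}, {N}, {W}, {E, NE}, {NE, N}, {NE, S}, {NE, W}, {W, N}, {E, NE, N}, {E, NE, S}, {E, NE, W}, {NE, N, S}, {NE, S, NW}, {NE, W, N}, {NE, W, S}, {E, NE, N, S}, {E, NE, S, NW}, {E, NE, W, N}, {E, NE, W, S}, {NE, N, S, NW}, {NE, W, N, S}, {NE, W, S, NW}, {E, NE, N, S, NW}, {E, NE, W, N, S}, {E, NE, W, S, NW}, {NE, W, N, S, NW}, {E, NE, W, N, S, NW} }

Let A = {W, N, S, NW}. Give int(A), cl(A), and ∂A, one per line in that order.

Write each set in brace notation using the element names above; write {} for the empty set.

interior: largest open inside A is {W, N} (from {}, {N}, {W}, {W, N})
cl via duality: int({E, NE}) = {E, NE}, so X∖{E, NE} = {W, N, S, NW}
cl∖int = {S, NW}

int(A) = {W, N}
cl(A)  = {W, N, S, NW}
∂A     = {S, NW}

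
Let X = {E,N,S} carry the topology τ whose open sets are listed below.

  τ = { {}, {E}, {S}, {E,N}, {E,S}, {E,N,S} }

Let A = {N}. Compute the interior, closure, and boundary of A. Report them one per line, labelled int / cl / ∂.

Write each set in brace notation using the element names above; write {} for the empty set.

int(A) = {}
cl(A)  = {N}
∂A     = {N}

interior: largest open inside A is {} (from {})
cl via duality: int({E,S}) = {E,S}, so X∖{E,S} = {N}
cl∖int = {N}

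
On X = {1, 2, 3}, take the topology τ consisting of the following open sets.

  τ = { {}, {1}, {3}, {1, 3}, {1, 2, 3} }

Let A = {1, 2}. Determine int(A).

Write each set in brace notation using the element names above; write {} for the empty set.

interior: largest open inside A is {1} (from {}, {1})

{1}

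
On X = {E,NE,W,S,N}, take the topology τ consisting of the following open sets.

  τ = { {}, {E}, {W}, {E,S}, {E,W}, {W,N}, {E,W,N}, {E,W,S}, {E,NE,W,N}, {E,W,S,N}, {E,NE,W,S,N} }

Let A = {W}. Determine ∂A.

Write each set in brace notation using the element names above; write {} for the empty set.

interior: largest open inside A is {W} (from {}, {W})
cl via duality: int({E,NE,S,N}) = {E,S}, so X∖{E,S} = {NE,W,N}
cl∖int = {NE,N}

{NE,N}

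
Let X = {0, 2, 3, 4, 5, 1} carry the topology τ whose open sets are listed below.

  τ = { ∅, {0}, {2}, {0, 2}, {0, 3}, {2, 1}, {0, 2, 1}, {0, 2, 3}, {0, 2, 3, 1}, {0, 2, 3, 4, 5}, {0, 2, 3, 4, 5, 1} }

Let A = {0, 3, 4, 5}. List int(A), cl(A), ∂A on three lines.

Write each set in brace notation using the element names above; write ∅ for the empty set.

opens ⊆ A: ∅, {0}, {0, 3}; union → int = {0, 3}
complement {2, 1}; its interior {2, 1}; cl(A) = X∖{2, 1} = {0, 3, 4, 5}
boundary = {0, 3, 4, 5} ∖ {0, 3} = {4, 5}

int(A) = {0, 3}
cl(A)  = {0, 3, 4, 5}
∂A     = {4, 5}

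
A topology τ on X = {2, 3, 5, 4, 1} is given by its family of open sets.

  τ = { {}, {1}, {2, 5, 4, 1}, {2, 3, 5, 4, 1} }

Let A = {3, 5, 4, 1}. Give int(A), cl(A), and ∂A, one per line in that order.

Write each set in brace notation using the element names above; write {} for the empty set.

U open, U⊆A: {}, {1}. int(A) = ⋃ = {1}
X∖A={2}, int(X∖A)={}, hence cl(A)={2, 3, 5, 4, 1}
∂A: remove int from cl → {2, 3, 5, 4}

int(A) = {1}
cl(A)  = {2, 3, 5, 4, 1}
∂A     = {2, 3, 5, 4}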